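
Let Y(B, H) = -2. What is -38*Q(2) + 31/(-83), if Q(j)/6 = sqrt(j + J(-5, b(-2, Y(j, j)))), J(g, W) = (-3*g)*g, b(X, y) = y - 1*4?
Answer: -31/83 - 228*I*sqrt(73) ≈ -0.37349 - 1948.0*I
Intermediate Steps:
b(X, y) = -4 + y (b(X, y) = y - 4 = -4 + y)
J(g, W) = -3*g**2
Q(j) = 6*sqrt(-75 + j) (Q(j) = 6*sqrt(j - 3*(-5)**2) = 6*sqrt(j - 3*25) = 6*sqrt(j - 75) = 6*sqrt(-75 + j))
-38*Q(2) + 31/(-83) = -228*sqrt(-75 + 2) + 31/(-83) = -228*sqrt(-73) + 31*(-1/83) = -228*I*sqrt(73) - 31/83 = -31/83 - 228*I*sqrt(73)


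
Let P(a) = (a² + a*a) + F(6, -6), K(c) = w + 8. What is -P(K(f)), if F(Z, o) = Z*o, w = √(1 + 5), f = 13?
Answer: -104 - 32*√6 ≈ -182.38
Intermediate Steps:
w = √6 ≈ 2.4495
K(c) = 8 + √6 (K(c) = √6 + 8 = 8 + √6)
P(a) = -36 + 2*a² (P(a) = (a² + a*a) + 6*(-6) = (a² + a²) - 36 = 2*a² - 36 = -36 + 2*a²)
-P(K(f)) = -(-36 + 2*(8 + √6)²) = 36 - 2*(8 + √6)²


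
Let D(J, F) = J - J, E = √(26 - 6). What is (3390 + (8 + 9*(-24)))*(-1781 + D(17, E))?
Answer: -5667142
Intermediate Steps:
E = 2*√5 (E = √20 = 2*√5 ≈ 4.4721)
D(J, F) = 0
(3390 + (8 + 9*(-24)))*(-1781 + D(17, E)) = (3390 + (8 + 9*(-24)))*(-1781 + 0) = (3390 + (8 - 216))*(-1781) = (3390 - 208)*(-1781) = 3182*(-1781) = -5667142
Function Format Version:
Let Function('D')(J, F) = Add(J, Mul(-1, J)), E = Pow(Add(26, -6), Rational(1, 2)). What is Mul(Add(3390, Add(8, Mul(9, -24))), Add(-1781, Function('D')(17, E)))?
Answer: -5667142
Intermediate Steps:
E = Mul(2, Pow(5, Rational(1, 2))) (E = Pow(20, Rational(1, 2)) = Mul(2, Pow(5, Rational(1, 2))) ≈ 4.4721)
Function('D')(J, F) = 0
Mul(Add(3390, Add(8, Mul(9, -24))), Add(-1781, Function('D')(17, E))) = Mul(Add(3390, Add(8, Mul(9, -24))), Add(-1781, 0)) = Mul(Add(3390, Add(8, -216)), -1781) = Mul(Add(3390, -208), -1781) = Mul(3182, -1781) = -5667142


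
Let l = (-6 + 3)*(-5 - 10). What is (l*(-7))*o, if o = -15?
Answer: 4725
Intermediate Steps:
l = 45 (l = -3*(-15) = 45)
(l*(-7))*o = (45*(-7))*(-15) = -315*(-15) = 4725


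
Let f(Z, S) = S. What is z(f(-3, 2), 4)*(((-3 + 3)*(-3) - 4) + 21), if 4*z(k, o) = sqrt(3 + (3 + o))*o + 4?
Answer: 17 + 17*sqrt(10) ≈ 70.759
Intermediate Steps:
z(k, o) = 1 + o*sqrt(6 + o)/4 (z(k, o) = (sqrt(3 + (3 + o))*o + 4)/4 = (sqrt(6 + o)*o + 4)/4 = (o*sqrt(6 + o) + 4)/4 = (4 + o*sqrt(6 + o))/4 = 1 + o*sqrt(6 + o)/4)
z(f(-3, 2), 4)*(((-3 + 3)*(-3) - 4) + 21) = (1 + (1/4)*4*sqrt(6 + 4))*(((-3 + 3)*(-3) - 4) + 21) = (1 + (1/4)*4*sqrt(10))*((0*(-3) - 4) + 21) = (1 + sqrt(10))*((0 - 4) + 21) = (1 + sqrt(10))*(-4 + 21) = (1 + sqrt(10))*17 = 17 + 17*sqrt(10)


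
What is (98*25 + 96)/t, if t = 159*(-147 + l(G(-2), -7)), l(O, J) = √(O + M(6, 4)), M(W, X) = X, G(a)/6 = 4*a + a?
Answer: -17822/164035 - 5092*I*√14/3444735 ≈ -0.10865 - 0.0055309*I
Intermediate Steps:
G(a) = 30*a (G(a) = 6*(4*a + a) = 6*(5*a) = 30*a)
l(O, J) = √(4 + O) (l(O, J) = √(O + 4) = √(4 + O))
t = -23373 + 318*I*√14 (t = 159*(-147 + √(4 + 30*(-2))) = 159*(-147 + √(4 - 60)) = 159*(-147 + √(-56)) = 159*(-147 + 2*I*√14) = -23373 + 318*I*√14 ≈ -23373.0 + 1189.8*I)
(98*25 + 96)/t = (98*25 + 96)/(-23373 + 318*I*√14) = (2450 + 96)/(-23373 + 318*I*√14) = 2546/(-23373 + 318*I*√14)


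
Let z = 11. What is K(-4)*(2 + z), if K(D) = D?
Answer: -52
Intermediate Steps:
K(-4)*(2 + z) = -4*(2 + 11) = -4*13 = -52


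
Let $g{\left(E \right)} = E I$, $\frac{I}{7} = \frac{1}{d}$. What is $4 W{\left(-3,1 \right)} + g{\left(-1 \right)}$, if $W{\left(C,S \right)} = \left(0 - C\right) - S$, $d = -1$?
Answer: $15$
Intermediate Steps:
$W{\left(C,S \right)} = - C - S$
$I = -7$ ($I = \frac{7}{-1} = 7 \left(-1\right) = -7$)
$g{\left(E \right)} = - 7 E$ ($g{\left(E \right)} = E \left(-7\right) = - 7 E$)
$4 W{\left(-3,1 \right)} + g{\left(-1 \right)} = 4 \left(\left(-1\right) \left(-3\right) - 1\right) - -7 = 4 \left(3 - 1\right) + 7 = 4 \cdot 2 + 7 = 8 + 7 = 15$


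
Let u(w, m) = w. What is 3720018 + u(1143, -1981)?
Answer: 3721161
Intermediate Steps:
3720018 + u(1143, -1981) = 3720018 + 1143 = 3721161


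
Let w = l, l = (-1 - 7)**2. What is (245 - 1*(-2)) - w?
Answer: 183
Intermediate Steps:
l = 64 (l = (-8)**2 = 64)
w = 64
(245 - 1*(-2)) - w = (245 - 1*(-2)) - 1*64 = (245 + 2) - 64 = 247 - 64 = 183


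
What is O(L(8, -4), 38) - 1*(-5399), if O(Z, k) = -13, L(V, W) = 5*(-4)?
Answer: 5386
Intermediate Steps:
L(V, W) = -20
O(L(8, -4), 38) - 1*(-5399) = -13 - 1*(-5399) = -13 + 5399 = 5386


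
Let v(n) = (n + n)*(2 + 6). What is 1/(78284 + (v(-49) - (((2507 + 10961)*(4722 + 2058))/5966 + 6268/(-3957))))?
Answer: 11803731/734145000304 ≈ 1.6078e-5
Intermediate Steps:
v(n) = 16*n (v(n) = (2*n)*8 = 16*n)
1/(78284 + (v(-49) - (((2507 + 10961)*(4722 + 2058))/5966 + 6268/(-3957)))) = 1/(78284 + (16*(-49) - (((2507 + 10961)*(4722 + 2058))/5966 + 6268/(-3957)))) = 1/(78284 + (-784 - ((13468*6780)*(1/5966) + 6268*(-1/3957)))) = 1/(78284 + (-784 - (91313040*(1/5966) - 6268/3957))) = 1/(78284 + (-784 - (45656520/2983 - 6268/3957))) = 1/(78284 + (-784 - 1*180644152196/11803731)) = 1/(78284 + (-784 - 180644152196/11803731)) = 1/(78284 - 189898277300/11803731) = 1/(734145000304/11803731) = 11803731/734145000304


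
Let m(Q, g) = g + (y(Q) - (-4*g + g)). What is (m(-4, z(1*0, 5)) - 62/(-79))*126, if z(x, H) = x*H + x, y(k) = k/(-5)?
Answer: 78876/395 ≈ 199.69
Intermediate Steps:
y(k) = -k/5 (y(k) = k*(-⅕) = -k/5)
z(x, H) = x + H*x (z(x, H) = H*x + x = x + H*x)
m(Q, g) = 4*g - Q/5 (m(Q, g) = g + (-Q/5 - (-4*g + g)) = g + (-Q/5 - (-3)*g) = g + (-Q/5 + 3*g) = g + (3*g - Q/5) = 4*g - Q/5)
(m(-4, z(1*0, 5)) - 62/(-79))*126 = ((4*((1*0)*(1 + 5)) - ⅕*(-4)) - 62/(-79))*126 = ((4*(0*6) + ⅘) - 62*(-1/79))*126 = ((4*0 + ⅘) + 62/79)*126 = ((0 + ⅘) + 62/79)*126 = (⅘ + 62/79)*126 = (626/395)*126 = 78876/395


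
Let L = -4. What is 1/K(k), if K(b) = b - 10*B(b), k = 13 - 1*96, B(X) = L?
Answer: -1/43 ≈ -0.023256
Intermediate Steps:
B(X) = -4
k = -83 (k = 13 - 96 = -83)
K(b) = 40 + b (K(b) = b - 10*(-4) = b + 40 = 40 + b)
1/K(k) = 1/(40 - 83) = 1/(-43) = -1/43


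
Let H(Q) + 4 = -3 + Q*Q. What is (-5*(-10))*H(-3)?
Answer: 100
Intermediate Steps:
H(Q) = -7 + Q² (H(Q) = -4 + (-3 + Q*Q) = -4 + (-3 + Q²) = -7 + Q²)
(-5*(-10))*H(-3) = (-5*(-10))*(-7 + (-3)²) = 50*(-7 + 9) = 50*2 = 100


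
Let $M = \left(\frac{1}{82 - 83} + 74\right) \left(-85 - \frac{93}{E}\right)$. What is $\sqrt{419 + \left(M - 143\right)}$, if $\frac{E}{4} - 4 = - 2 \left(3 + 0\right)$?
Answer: $\frac{i \sqrt{81286}}{4} \approx 71.277 i$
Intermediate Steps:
$E = -8$ ($E = 16 + 4 \left(- 2 \left(3 + 0\right)\right) = 16 + 4 \left(\left(-2\right) 3\right) = 16 + 4 \left(-6\right) = 16 - 24 = -8$)
$M = - \frac{42851}{8}$ ($M = \left(\frac{1}{82 - 83} + 74\right) \left(-85 - \frac{93}{-8}\right) = \left(\frac{1}{-1} + 74\right) \left(-85 - - \frac{93}{8}\right) = \left(-1 + 74\right) \left(-85 + \frac{93}{8}\right) = 73 \left(- \frac{587}{8}\right) = - \frac{42851}{8} \approx -5356.4$)
$\sqrt{419 + \left(M - 143\right)} = \sqrt{419 - \frac{43995}{8}} = \sqrt{- \frac{40643}{8}} = \frac{i \sqrt{81286}}{4}$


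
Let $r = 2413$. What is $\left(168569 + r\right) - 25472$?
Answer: $145510$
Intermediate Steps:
$\left(168569 + r\right) - 25472 = \left(168569 + 2413\right) - 25472 = 170982 - 25472 = 145510$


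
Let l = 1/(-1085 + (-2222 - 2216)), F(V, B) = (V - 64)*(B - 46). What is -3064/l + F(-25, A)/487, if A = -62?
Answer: 8241253476/487 ≈ 1.6922e+7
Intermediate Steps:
F(V, B) = (-64 + V)*(-46 + B)
l = -1/5523 (l = 1/(-1085 - 4438) = 1/(-5523) = -1/5523 ≈ -0.00018106)
-3064/l + F(-25, A)/487 = -3064/(-1/5523) + (2944 - 64*(-62) - 46*(-25) - 62*(-25))/487 = -3064*(-5523) + (2944 + 3968 + 1150 + 1550)*(1/487) = 16922472 + 9612*(1/487) = 16922472 + 9612/487 = 8241253476/487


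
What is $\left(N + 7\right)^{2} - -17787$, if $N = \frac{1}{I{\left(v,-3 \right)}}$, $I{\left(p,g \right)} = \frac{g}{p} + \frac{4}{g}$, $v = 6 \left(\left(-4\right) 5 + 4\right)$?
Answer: $\frac{278528716}{15625} \approx 17826.0$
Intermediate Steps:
$v = -96$ ($v = 6 \left(-20 + 4\right) = 6 \left(-16\right) = -96$)
$I{\left(p,g \right)} = \frac{4}{g} + \frac{g}{p}$
$N = - \frac{96}{125}$ ($N = \frac{1}{\frac{4}{-3} - \frac{3}{-96}} = \frac{1}{4 \left(- \frac{1}{3}\right) - - \frac{1}{32}} = \frac{1}{- \frac{4}{3} + \frac{1}{32}} = \frac{1}{- \frac{125}{96}} = - \frac{96}{125} \approx -0.768$)
$\left(N + 7\right)^{2} - -17787 = \left(- \frac{96}{125} + 7\right)^{2} - -17787 = \left(\frac{779}{125}\right)^{2} + 17787 = \frac{606841}{15625} + 17787 = \frac{278528716}{15625}$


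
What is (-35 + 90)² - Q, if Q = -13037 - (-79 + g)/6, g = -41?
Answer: 16042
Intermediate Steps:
Q = -13017 (Q = -13037 - (-79 - 41)/6 = -13037 - (-120)/6 = -13037 - 1*(-20) = -13037 + 20 = -13017)
(-35 + 90)² - Q = (-35 + 90)² - 1*(-13017) = 55² + 13017 = 3025 + 13017 = 16042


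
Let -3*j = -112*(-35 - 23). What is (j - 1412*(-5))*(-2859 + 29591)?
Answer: 392532688/3 ≈ 1.3084e+8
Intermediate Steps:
j = -6496/3 (j = -(-112)*(-35 - 23)/3 = -(-112)*(-58)/3 = -1/3*6496 = -6496/3 ≈ -2165.3)
(j - 1412*(-5))*(-2859 + 29591) = (-6496/3 - 1412*(-5))*(-2859 + 29591) = (-6496/3 + 7060)*26732 = (14684/3)*26732 = 392532688/3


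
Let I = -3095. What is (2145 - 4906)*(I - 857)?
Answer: 10911472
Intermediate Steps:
(2145 - 4906)*(I - 857) = (2145 - 4906)*(-3095 - 857) = -2761*(-3952) = 10911472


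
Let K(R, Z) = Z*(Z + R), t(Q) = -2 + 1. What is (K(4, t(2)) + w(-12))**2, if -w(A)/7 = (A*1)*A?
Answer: 1022121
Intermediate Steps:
t(Q) = -1
K(R, Z) = Z*(R + Z)
w(A) = -7*A**2 (w(A) = -7*A*1*A = -7*A*A = -7*A**2)
(K(4, t(2)) + w(-12))**2 = (-(4 - 1) - 7*(-12)**2)**2 = (-1*3 - 7*144)**2 = (-3 - 1008)**2 = (-1011)**2 = 1022121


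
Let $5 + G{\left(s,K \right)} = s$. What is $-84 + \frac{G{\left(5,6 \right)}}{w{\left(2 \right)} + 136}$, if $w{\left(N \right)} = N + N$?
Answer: $-84$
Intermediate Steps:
$w{\left(N \right)} = 2 N$
$G{\left(s,K \right)} = -5 + s$
$-84 + \frac{G{\left(5,6 \right)}}{w{\left(2 \right)} + 136} = -84 + \frac{-5 + 5}{2 \cdot 2 + 136} = -84 + \frac{0}{4 + 136} = -84 + \frac{0}{140} = -84 + 0 \cdot \frac{1}{140} = -84 + 0 = -84$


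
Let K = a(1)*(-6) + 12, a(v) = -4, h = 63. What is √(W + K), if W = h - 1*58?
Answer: √41 ≈ 6.4031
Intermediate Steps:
K = 36 (K = -4*(-6) + 12 = 24 + 12 = 36)
W = 5 (W = 63 - 1*58 = 63 - 58 = 5)
√(W + K) = √(5 + 36) = √41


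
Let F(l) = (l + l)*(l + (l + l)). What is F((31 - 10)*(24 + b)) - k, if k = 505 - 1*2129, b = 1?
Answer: 1655374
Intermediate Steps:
F(l) = 6*l² (F(l) = (2*l)*(l + 2*l) = (2*l)*(3*l) = 6*l²)
k = -1624 (k = 505 - 2129 = -1624)
F((31 - 10)*(24 + b)) - k = 6*((31 - 10)*(24 + 1))² - 1*(-1624) = 6*(21*25)² + 1624 = 6*525² + 1624 = 6*275625 + 1624 = 1653750 + 1624 = 1655374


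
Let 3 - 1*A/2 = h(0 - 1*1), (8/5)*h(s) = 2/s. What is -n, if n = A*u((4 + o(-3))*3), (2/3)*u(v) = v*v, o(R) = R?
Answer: -459/4 ≈ -114.75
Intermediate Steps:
h(s) = 5/(4*s) (h(s) = 5*(2/s)/8 = 5/(4*s))
u(v) = 3*v²/2 (u(v) = 3*(v*v)/2 = 3*v²/2)
A = 17/2 (A = 6 - 5/(2*(0 - 1*1)) = 6 - 5/(2*(0 - 1)) = 6 - 5/(2*(-1)) = 6 - 5*(-1)/2 = 6 - 2*(-5/4) = 6 + 5/2 = 17/2 ≈ 8.5000)
n = 459/4 (n = 17*(3*((4 - 3)*3)²/2)/2 = 17*(3*(1*3)²/2)/2 = 17*((3/2)*3²)/2 = 17*((3/2)*9)/2 = (17/2)*(27/2) = 459/4 ≈ 114.75)
-n = -1*459/4 = -459/4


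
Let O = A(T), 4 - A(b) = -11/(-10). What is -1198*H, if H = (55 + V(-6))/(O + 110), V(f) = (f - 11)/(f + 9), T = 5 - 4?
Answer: -1773040/3387 ≈ -523.48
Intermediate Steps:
T = 1
A(b) = 29/10 (A(b) = 4 - (-11)/(-10) = 4 - (-11)*(-1)/10 = 4 - 1*11/10 = 4 - 11/10 = 29/10)
O = 29/10 ≈ 2.9000
V(f) = (-11 + f)/(9 + f)
H = 1480/3387 (H = (55 + (-11 - 6)/(9 - 6))/(29/10 + 110) = (55 - 17/3)/(1129/10) = (55 + (⅓)*(-17))*(10/1129) = (55 - 17/3)*(10/1129) = (148/3)*(10/1129) = 1480/3387 ≈ 0.43696)
-1198*H = -1198*1480/3387 = -1773040/3387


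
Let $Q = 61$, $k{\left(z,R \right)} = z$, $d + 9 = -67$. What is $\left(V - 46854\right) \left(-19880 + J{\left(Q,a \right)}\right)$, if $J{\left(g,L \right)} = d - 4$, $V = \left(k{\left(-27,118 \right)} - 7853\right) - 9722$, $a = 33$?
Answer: $1286541760$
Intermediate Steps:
$d = -76$ ($d = -9 - 67 = -76$)
$V = -17602$ ($V = \left(-27 - 7853\right) - 9722 = -7880 - 9722 = -17602$)
$J{\left(g,L \right)} = -80$ ($J{\left(g,L \right)} = -76 - 4 = -80$)
$\left(V - 46854\right) \left(-19880 + J{\left(Q,a \right)}\right) = \left(-17602 - 46854\right) \left(-19880 - 80\right) = \left(-64456\right) \left(-19960\right) = 1286541760$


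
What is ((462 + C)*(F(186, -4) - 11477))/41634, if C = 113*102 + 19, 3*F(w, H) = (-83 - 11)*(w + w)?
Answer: -92585977/13878 ≈ -6671.4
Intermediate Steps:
F(w, H) = -188*w/3 (F(w, H) = ((-83 - 11)*(w + w))/3 = (-188*w)/3 = -188*w/3)
C = 11545 (C = 11526 + 19 = 11545)
((462 + C)*(F(186, -4) - 11477))/41634 = ((462 + 11545)*(-188/3*186 - 11477))/41634 = (12007*(-11656 - 11477))*(1/41634) = (12007*(-23133))*(1/41634) = -277757931*1/41634 = -92585977/13878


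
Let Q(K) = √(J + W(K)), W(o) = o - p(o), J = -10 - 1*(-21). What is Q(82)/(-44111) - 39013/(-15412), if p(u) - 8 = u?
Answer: 39013/15412 - √3/44111 ≈ 2.5313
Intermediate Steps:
p(u) = 8 + u
J = 11 (J = -10 + 21 = 11)
W(o) = -8 (W(o) = o - (8 + o) = o + (-8 - o) = -8)
Q(K) = √3 (Q(K) = √(11 - 8) = √3)
Q(82)/(-44111) - 39013/(-15412) = √3/(-44111) - 39013/(-15412) = √3*(-1/44111) - 39013*(-1/15412) = -√3/44111 + 39013/15412 = 39013/15412 - √3/44111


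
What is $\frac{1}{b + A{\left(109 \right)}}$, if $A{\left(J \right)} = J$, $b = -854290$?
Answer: $- \frac{1}{854181} \approx -1.1707 \cdot 10^{-6}$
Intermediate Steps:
$\frac{1}{b + A{\left(109 \right)}} = \frac{1}{-854290 + 109} = \frac{1}{-854181} = - \frac{1}{854181}$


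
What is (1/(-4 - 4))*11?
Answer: -11/8 ≈ -1.3750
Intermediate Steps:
(1/(-4 - 4))*11 = (1/(-8))*11 = -⅛*1*11 = -⅛*11 = -11/8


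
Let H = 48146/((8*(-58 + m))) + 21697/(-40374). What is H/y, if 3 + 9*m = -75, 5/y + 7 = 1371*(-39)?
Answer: 19606490813857/20187000 ≈ 9.7124e+5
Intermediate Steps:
y = -5/53476 (y = 5/(-7 + 1371*(-39)) = 5/(-7 - 53469) = 5/(-53476) = 5*(-1/53476) = -5/53476 ≈ -9.3500e-5)
m = -26/3 (m = -⅓ + (⅑)*(-75) = -⅓ - 25/3 = -26/3 ≈ -8.6667)
H = -1466563753/16149600 (H = 48146/((8*(-58 - 26/3))) + 21697/(-40374) = 48146/((8*(-200/3))) + 21697*(-1/40374) = 48146/(-1600/3) - 21697/40374 = 48146*(-3/1600) - 21697/40374 = -72219/800 - 21697/40374 = -1466563753/16149600 ≈ -90.811)
H/y = -1466563753/(16149600*(-5/53476)) = -1466563753/16149600*(-53476/5) = 19606490813857/20187000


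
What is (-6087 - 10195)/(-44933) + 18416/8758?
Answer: 69291706/28108801 ≈ 2.4651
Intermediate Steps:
(-6087 - 10195)/(-44933) + 18416/8758 = -16282*(-1/44933) + 18416*(1/8758) = 2326/6419 + 9208/4379 = 69291706/28108801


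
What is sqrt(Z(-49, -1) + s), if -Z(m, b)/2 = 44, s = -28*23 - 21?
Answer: I*sqrt(753) ≈ 27.441*I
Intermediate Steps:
s = -665 (s = -644 - 21 = -665)
Z(m, b) = -88 (Z(m, b) = -2*44 = -88)
sqrt(Z(-49, -1) + s) = sqrt(-88 - 665) = sqrt(-753) = I*sqrt(753)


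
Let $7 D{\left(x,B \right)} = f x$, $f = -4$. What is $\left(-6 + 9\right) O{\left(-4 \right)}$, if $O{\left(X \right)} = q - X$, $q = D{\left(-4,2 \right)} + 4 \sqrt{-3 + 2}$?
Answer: $\frac{132}{7} + 12 i \approx 18.857 + 12.0 i$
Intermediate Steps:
$D{\left(x,B \right)} = - \frac{4 x}{7}$ ($D{\left(x,B \right)} = \frac{\left(-4\right) x}{7} = - \frac{4 x}{7}$)
$q = \frac{16}{7} + 4 i$ ($q = \left(- \frac{4}{7}\right) \left(-4\right) + 4 \sqrt{-3 + 2} = \frac{16}{7} + 4 \sqrt{-1} = \frac{16}{7} + 4 i \approx 2.2857 + 4.0 i$)
$O{\left(X \right)} = \frac{16}{7} - X + 4 i$ ($O{\left(X \right)} = \left(\frac{16}{7} + 4 i\right) - X = \frac{16}{7} - X + 4 i$)
$\left(-6 + 9\right) O{\left(-4 \right)} = \left(-6 + 9\right) \left(\frac{16}{7} - -4 + 4 i\right) = 3 \left(\frac{16}{7} + 4 + 4 i\right) = 3 \left(\frac{44}{7} + 4 i\right) = \frac{132}{7} + 12 i$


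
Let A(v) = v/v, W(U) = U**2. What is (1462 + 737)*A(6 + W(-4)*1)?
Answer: 2199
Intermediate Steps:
A(v) = 1
(1462 + 737)*A(6 + W(-4)*1) = (1462 + 737)*1 = 2199*1 = 2199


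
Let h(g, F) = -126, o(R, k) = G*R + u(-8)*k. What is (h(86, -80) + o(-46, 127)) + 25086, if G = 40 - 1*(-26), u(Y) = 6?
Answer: 22686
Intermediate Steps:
G = 66 (G = 40 + 26 = 66)
o(R, k) = 6*k + 66*R (o(R, k) = 66*R + 6*k = 6*k + 66*R)
(h(86, -80) + o(-46, 127)) + 25086 = (-126 + (6*127 + 66*(-46))) + 25086 = (-126 + (762 - 3036)) + 25086 = (-126 - 2274) + 25086 = -2400 + 25086 = 22686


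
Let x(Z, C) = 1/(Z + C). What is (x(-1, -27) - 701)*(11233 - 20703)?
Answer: 92943315/14 ≈ 6.6388e+6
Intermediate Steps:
x(Z, C) = 1/(C + Z)
(x(-1, -27) - 701)*(11233 - 20703) = (1/(-27 - 1) - 701)*(11233 - 20703) = (1/(-28) - 701)*(-9470) = (-1/28 - 701)*(-9470) = -19629/28*(-9470) = 92943315/14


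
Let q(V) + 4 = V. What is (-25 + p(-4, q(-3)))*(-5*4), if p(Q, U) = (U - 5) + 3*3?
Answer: 560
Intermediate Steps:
q(V) = -4 + V
p(Q, U) = 4 + U (p(Q, U) = (-5 + U) + 9 = 4 + U)
(-25 + p(-4, q(-3)))*(-5*4) = (-25 + (4 + (-4 - 3)))*(-5*4) = (-25 + (4 - 7))*(-20) = (-25 - 3)*(-20) = -28*(-20) = 560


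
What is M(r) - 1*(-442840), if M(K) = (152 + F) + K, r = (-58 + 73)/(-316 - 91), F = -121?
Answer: 180248482/407 ≈ 4.4287e+5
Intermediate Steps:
r = -15/407 (r = 15/(-407) = 15*(-1/407) = -15/407 ≈ -0.036855)
M(K) = 31 + K (M(K) = (152 - 121) + K = 31 + K)
M(r) - 1*(-442840) = (31 - 15/407) - 1*(-442840) = 12602/407 + 442840 = 180248482/407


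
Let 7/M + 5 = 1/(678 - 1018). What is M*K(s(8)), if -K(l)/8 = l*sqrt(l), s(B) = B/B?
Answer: 2720/243 ≈ 11.193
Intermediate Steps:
s(B) = 1
K(l) = -8*l**(3/2) (K(l) = -8*l*sqrt(l) = -8*l**(3/2))
M = -340/243 (M = 7/(-5 + 1/(678 - 1018)) = 7/(-5 + 1/(-340)) = 7/(-5 - 1/340) = 7/(-1701/340) = 7*(-340/1701) = -340/243 ≈ -1.3992)
M*K(s(8)) = -(-2720)*1**(3/2)/243 = -(-2720)/243 = -340/243*(-8) = 2720/243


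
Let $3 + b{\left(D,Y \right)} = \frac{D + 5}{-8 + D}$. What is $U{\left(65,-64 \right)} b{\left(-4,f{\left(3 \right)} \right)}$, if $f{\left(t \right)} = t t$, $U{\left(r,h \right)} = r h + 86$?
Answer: $\frac{25123}{2} \approx 12562.0$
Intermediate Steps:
$U{\left(r,h \right)} = 86 + h r$ ($U{\left(r,h \right)} = h r + 86 = 86 + h r$)
$f{\left(t \right)} = t^{2}$
$b{\left(D,Y \right)} = -3 + \frac{5 + D}{-8 + D}$ ($b{\left(D,Y \right)} = -3 + \frac{D + 5}{-8 + D} = -3 + \frac{5 + D}{-8 + D}$)
$U{\left(65,-64 \right)} b{\left(-4,f{\left(3 \right)} \right)} = \left(86 - 4160\right) \frac{29 - -8}{-8 - 4} = \left(86 - 4160\right) \frac{29 + 8}{-12} = - 4074 \left(\left(- \frac{1}{12}\right) 37\right) = \left(-4074\right) \left(- \frac{37}{12}\right) = \frac{25123}{2}$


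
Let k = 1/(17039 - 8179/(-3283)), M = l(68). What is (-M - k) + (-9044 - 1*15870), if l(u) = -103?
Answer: -1388106379459/55947216 ≈ -24811.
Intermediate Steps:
M = -103
k = 3283/55947216 (k = 1/(17039 - 8179*(-1/3283)) = 1/(17039 + 8179/3283) = 1/(55947216/3283) = 3283/55947216 ≈ 5.8680e-5)
(-M - k) + (-9044 - 1*15870) = (-1*(-103) - 1*3283/55947216) + (-9044 - 1*15870) = (103 - 3283/55947216) + (-9044 - 15870) = 5762559965/55947216 - 24914 = -1388106379459/55947216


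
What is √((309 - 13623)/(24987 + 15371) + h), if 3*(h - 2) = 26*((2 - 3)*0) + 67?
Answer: 2*√21991518138/60537 ≈ 4.8993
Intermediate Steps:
h = 73/3 (h = 2 + (26*((2 - 3)*0) + 67)/3 = 2 + (26*(-1*0) + 67)/3 = 2 + (26*0 + 67)/3 = 2 + (0 + 67)/3 = 2 + (⅓)*67 = 2 + 67/3 = 73/3 ≈ 24.333)
√((309 - 13623)/(24987 + 15371) + h) = √((309 - 13623)/(24987 + 15371) + 73/3) = √(-13314/40358 + 73/3) = √(-13314*1/40358 + 73/3) = √(-6657/20179 + 73/3) = √(1453096/60537) = 2*√21991518138/60537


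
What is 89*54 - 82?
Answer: 4724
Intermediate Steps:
89*54 - 82 = 4806 - 82 = 4724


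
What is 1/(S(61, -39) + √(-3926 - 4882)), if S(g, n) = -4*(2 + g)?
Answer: -21/6026 - I*√2202/36156 ≈ -0.0034849 - 0.0012979*I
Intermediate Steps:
S(g, n) = -8 - 4*g
1/(S(61, -39) + √(-3926 - 4882)) = 1/((-8 - 4*61) + √(-3926 - 4882)) = 1/((-8 - 244) + √(-8808)) = 1/(-252 + 2*I*√2202)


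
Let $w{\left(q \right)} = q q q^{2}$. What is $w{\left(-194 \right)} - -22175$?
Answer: $1416490671$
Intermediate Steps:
$w{\left(q \right)} = q^{4}$ ($w{\left(q \right)} = q q^{3} = q^{4}$)
$w{\left(-194 \right)} - -22175 = \left(-194\right)^{4} - -22175 = 1416468496 + 22175 = 1416490671$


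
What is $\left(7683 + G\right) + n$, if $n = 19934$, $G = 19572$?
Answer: $47189$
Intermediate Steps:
$\left(7683 + G\right) + n = \left(7683 + 19572\right) + 19934 = 27255 + 19934 = 47189$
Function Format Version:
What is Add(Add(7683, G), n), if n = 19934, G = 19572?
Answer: 47189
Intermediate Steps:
Add(Add(7683, G), n) = Add(Add(7683, 19572), 19934) = Add(27255, 19934) = 47189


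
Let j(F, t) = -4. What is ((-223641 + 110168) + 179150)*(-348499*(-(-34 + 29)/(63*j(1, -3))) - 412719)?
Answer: -6716306888161/252 ≈ -2.6652e+10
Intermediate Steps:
((-223641 + 110168) + 179150)*(-348499*(-(-34 + 29)/(63*j(1, -3))) - 412719) = ((-223641 + 110168) + 179150)*(-348499/(-4/(-34 + 29)*(-63)) - 412719) = (-113473 + 179150)*(-348499/(-4/(-5)*(-63)) - 412719) = 65677*(-348499/(-4*(-1/5)*(-63)) - 412719) = 65677*(-348499/((4/5)*(-63)) - 412719) = 65677*(-348499/(-252/5) - 412719) = 65677*(-348499*(-5/252) - 412719) = 65677*(1742495/252 - 412719) = 65677*(-102262693/252) = -6716306888161/252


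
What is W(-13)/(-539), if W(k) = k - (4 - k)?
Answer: 30/539 ≈ 0.055659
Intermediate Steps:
W(k) = -4 + 2*k (W(k) = k + (-4 + k) = -4 + 2*k)
W(-13)/(-539) = (-4 + 2*(-13))/(-539) = (-4 - 26)*(-1/539) = -30*(-1/539) = 30/539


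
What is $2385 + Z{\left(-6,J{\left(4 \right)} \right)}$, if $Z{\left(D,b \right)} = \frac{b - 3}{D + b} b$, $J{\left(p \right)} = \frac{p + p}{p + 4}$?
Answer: $\frac{11927}{5} \approx 2385.4$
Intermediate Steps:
$J{\left(p \right)} = \frac{2 p}{4 + p}$
$Z{\left(D,b \right)} = \frac{b \left(-3 + b\right)}{D + b}$ ($Z{\left(D,b \right)} = \frac{-3 + b}{D + b} b = \frac{b \left(-3 + b\right)}{D + b}$)
$2385 + Z{\left(-6,J{\left(4 \right)} \right)} = 2385 + \frac{2 \cdot 4 \frac{1}{4 + 4} \left(-3 + 2 \cdot 4 \frac{1}{4 + 4}\right)}{-6 + 2 \cdot 4 \frac{1}{4 + 4}} = 2385 + \frac{2 \cdot 4 \cdot \frac{1}{8} \left(-3 + 2 \cdot 4 \cdot \frac{1}{8}\right)}{-6 + 2 \cdot 4 \cdot \frac{1}{8}} = 2385 + 1 \frac{1}{-6 + 1} \left(-3 + 1\right) = 2385 + 1 \frac{1}{-5} \left(-2\right) = 2385 + 1 \left(- \frac{1}{5}\right) \left(-2\right) = 2385 + \frac{2}{5} = \frac{11927}{5}$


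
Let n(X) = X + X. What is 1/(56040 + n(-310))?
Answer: 1/55420 ≈ 1.8044e-5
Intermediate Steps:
n(X) = 2*X
1/(56040 + n(-310)) = 1/(56040 + 2*(-310)) = 1/(56040 - 620) = 1/55420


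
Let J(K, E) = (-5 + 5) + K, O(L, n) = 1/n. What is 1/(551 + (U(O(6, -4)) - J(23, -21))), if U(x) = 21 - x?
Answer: 4/2197 ≈ 0.0018207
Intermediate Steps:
J(K, E) = K (J(K, E) = 0 + K = K)
1/(551 + (U(O(6, -4)) - J(23, -21))) = 1/(551 + ((21 - 1/(-4)) - 1*23)) = 1/(551 + ((21 - 1*(-¼)) - 23)) = 1/(551 + ((21 + ¼) - 23)) = 1/(551 + (85/4 - 23)) = 1/(551 - 7/4) = 1/(2197/4) = 4/2197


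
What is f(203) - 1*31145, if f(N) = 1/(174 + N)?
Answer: -11741664/377 ≈ -31145.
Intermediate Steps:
f(203) - 1*31145 = 1/(174 + 203) - 1*31145 = 1/377 - 31145 = -11741664/377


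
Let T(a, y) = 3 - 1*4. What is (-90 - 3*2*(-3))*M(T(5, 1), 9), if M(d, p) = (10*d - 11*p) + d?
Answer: 7920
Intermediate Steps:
T(a, y) = -1 (T(a, y) = 3 - 4 = -1)
M(d, p) = -11*p + 11*d (M(d, p) = (-11*p + 10*d) + d = -11*p + 11*d)
(-90 - 3*2*(-3))*M(T(5, 1), 9) = (-90 - 3*2*(-3))*(-11*9 + 11*(-1)) = (-90 - 6*(-3))*(-99 - 11) = (-90 + 18)*(-110) = -72*(-110) = 7920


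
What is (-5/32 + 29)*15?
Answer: 13845/32 ≈ 432.66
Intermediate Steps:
(-5/32 + 29)*15 = (923/32)*15 = 13845/32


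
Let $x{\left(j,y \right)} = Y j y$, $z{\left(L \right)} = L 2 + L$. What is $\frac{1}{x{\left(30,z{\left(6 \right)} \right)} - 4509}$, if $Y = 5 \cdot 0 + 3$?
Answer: $- \frac{1}{2889} \approx -0.00034614$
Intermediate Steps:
$z{\left(L \right)} = 3 L$ ($z{\left(L \right)} = 2 L + L = 3 L$)
$Y = 3$ ($Y = 0 + 3 = 3$)
$x{\left(j,y \right)} = 3 j y$
$\frac{1}{x{\left(30,z{\left(6 \right)} \right)} - 4509} = \frac{1}{3 \cdot 30 \cdot 3 \cdot 6 - 4509} = \frac{1}{3 \cdot 30 \cdot 18 - 4509} = \frac{1}{1620 - 4509} = \frac{1}{-2889} = - \frac{1}{2889}$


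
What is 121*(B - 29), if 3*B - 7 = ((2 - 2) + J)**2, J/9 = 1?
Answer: 121/3 ≈ 40.333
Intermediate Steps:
J = 9 (J = 9*1 = 9)
B = 88/3 (B = 7/3 + ((2 - 2) + 9)**2/3 = 7/3 + (0 + 9)**2/3 = 7/3 + (1/3)*9**2 = 7/3 + (1/3)*81 = 7/3 + 27 = 88/3 ≈ 29.333)
121*(B - 29) = 121*(88/3 - 29) = 121*(1/3) = 121/3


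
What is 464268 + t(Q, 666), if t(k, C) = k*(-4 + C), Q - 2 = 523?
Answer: 811818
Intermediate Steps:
Q = 525 (Q = 2 + 523 = 525)
464268 + t(Q, 666) = 464268 + 525*(-4 + 666) = 464268 + 525*662 = 464268 + 347550 = 811818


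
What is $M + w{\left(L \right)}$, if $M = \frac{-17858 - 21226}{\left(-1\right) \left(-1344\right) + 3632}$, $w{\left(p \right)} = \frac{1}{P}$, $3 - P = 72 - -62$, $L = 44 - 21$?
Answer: $- \frac{1281245}{162964} \approx -7.8621$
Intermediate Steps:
$L = 23$ ($L = 44 - 21 = 23$)
$P = -131$ ($P = 3 - \left(72 - -62\right) = 3 - \left(72 + 62\right) = 3 - 134 = -131$)
$w{\left(p \right)} = - \frac{1}{131}$ ($w{\left(p \right)} = \frac{1}{-131} = - \frac{1}{131}$)
$M = - \frac{9771}{1244}$ ($M = - \frac{39084}{1344 + 3632} = - \frac{39084}{4976} = \left(-39084\right) \frac{1}{4976} = - \frac{9771}{1244} \approx -7.8545$)
$M + w{\left(L \right)} = - \frac{9771}{1244} - \frac{1}{131} = - \frac{1281245}{162964}$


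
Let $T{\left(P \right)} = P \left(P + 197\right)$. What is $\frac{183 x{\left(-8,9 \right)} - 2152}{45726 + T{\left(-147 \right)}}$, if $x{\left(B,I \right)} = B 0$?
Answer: $- \frac{269}{4797} \approx -0.056077$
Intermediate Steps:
$x{\left(B,I \right)} = 0$
$T{\left(P \right)} = P \left(197 + P\right)$
$\frac{183 x{\left(-8,9 \right)} - 2152}{45726 + T{\left(-147 \right)}} = \frac{183 \cdot 0 - 2152}{45726 - 147 \left(197 - 147\right)} = \frac{0 - 2152}{45726 - 7350} = - \frac{2152}{45726 - 7350} = - \frac{2152}{38376} = \left(-2152\right) \frac{1}{38376} = - \frac{269}{4797}$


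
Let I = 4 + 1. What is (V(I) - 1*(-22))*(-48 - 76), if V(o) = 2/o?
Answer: -13888/5 ≈ -2777.6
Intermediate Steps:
I = 5
(V(I) - 1*(-22))*(-48 - 76) = (2/5 - 1*(-22))*(-48 - 76) = (2*(⅕) + 22)*(-124) = (⅖ + 22)*(-124) = (112/5)*(-124) = -13888/5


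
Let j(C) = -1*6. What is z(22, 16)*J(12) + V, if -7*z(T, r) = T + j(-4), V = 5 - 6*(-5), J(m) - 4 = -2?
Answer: 213/7 ≈ 30.429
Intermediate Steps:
J(m) = 2 (J(m) = 4 - 2 = 2)
j(C) = -6
V = 35 (V = 5 + 30 = 35)
z(T, r) = 6/7 - T/7 (z(T, r) = -(T - 6)/7 = -(-6 + T)/7 = 6/7 - T/7)
z(22, 16)*J(12) + V = (6/7 - 1/7*22)*2 + 35 = (6/7 - 22/7)*2 + 35 = -16/7*2 + 35 = -32/7 + 35 = 213/7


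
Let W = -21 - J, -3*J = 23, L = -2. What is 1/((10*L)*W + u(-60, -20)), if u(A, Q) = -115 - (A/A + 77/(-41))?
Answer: 123/18763 ≈ 0.0065555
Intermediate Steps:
J = -23/3 (J = -⅓*23 = -23/3 ≈ -7.6667)
W = -40/3 (W = -21 - 1*(-23/3) = -21 + 23/3 = -40/3 ≈ -13.333)
u(A, Q) = -4679/41 (u(A, Q) = -115 - (1 + 77*(-1/41)) = -115 - (1 - 77/41) = -115 - 1*(-36/41) = -115 + 36/41 = -4679/41)
1/((10*L)*W + u(-60, -20)) = 1/((10*(-2))*(-40/3) - 4679/41) = 1/(-20*(-40/3) - 4679/41) = 1/(800/3 - 4679/41) = 1/(18763/123) = 123/18763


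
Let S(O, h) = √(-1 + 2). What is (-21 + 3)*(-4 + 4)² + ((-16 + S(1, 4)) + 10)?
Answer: -5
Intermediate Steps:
S(O, h) = 1 (S(O, h) = √1 = 1)
(-21 + 3)*(-4 + 4)² + ((-16 + S(1, 4)) + 10) = (-21 + 3)*(-4 + 4)² + ((-16 + 1) + 10) = -18*0² + (-15 + 10) = -18*0 - 5 = 0 - 5 = -5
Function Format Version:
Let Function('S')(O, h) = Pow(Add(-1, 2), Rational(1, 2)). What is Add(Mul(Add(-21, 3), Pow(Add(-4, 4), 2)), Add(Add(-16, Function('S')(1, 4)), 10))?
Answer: -5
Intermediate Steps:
Function('S')(O, h) = 1 (Function('S')(O, h) = Pow(1, Rational(1, 2)) = 1)
Add(Mul(Add(-21, 3), Pow(Add(-4, 4), 2)), Add(Add(-16, Function('S')(1, 4)), 10)) = Add(Mul(Add(-21, 3), Pow(Add(-4, 4), 2)), Add(Add(-16, 1), 10)) = Add(Mul(-18, Pow(0, 2)), Add(-15, 10)) = Add(Mul(-18, 0), -5) = Add(0, -5) = -5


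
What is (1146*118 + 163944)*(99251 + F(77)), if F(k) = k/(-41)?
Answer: 1217394890808/41 ≈ 2.9693e+10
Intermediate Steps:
F(k) = -k/41 (F(k) = k*(-1/41) = -k/41)
(1146*118 + 163944)*(99251 + F(77)) = (1146*118 + 163944)*(99251 - 1/41*77) = (135228 + 163944)*(99251 - 77/41) = 299172*(4069214/41) = 1217394890808/41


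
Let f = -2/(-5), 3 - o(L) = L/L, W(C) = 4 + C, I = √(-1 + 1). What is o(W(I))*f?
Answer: ⅘ ≈ 0.80000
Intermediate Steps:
I = 0 (I = √0 = 0)
o(L) = 2 (o(L) = 3 - L/L = 3 - 1*1 = 3 - 1 = 2)
f = ⅖ (f = -2*(-⅕) = ⅖ ≈ 0.40000)
o(W(I))*f = 2*(⅖) = ⅘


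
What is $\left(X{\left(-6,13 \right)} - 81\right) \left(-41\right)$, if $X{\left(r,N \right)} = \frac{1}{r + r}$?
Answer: $\frac{39893}{12} \approx 3324.4$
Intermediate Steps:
$X{\left(r,N \right)} = \frac{1}{2 r}$
$\left(X{\left(-6,13 \right)} - 81\right) \left(-41\right) = \left(\frac{1}{2 \left(-6\right)} - 81\right) \left(-41\right) = \left(\frac{1}{2} \left(- \frac{1}{6}\right) - 81\right) \left(-41\right) = \left(- \frac{1}{12} - 81\right) \left(-41\right) = \left(- \frac{973}{12}\right) \left(-41\right) = \frac{39893}{12}$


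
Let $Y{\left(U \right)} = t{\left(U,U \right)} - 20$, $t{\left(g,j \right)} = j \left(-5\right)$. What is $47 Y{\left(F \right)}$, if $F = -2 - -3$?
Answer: $-1175$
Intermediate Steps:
$t{\left(g,j \right)} = - 5 j$
$F = 1$ ($F = -2 + 3 = 1$)
$Y{\left(U \right)} = -20 - 5 U$ ($Y{\left(U \right)} = - 5 U - 20 = -20 - 5 U$)
$47 Y{\left(F \right)} = 47 \left(-20 - 5\right) = 47 \left(-25\right) = -1175$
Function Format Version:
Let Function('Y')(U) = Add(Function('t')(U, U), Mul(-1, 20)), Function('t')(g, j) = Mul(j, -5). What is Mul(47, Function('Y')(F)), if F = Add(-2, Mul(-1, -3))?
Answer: -1175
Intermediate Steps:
Function('t')(g, j) = Mul(-5, j)
F = 1 (F = Add(-2, 3) = 1)
Function('Y')(U) = Add(-20, Mul(-5, U)) (Function('Y')(U) = Add(Mul(-5, U), Mul(-1, 20)) = Add(Mul(-5, U), -20) = Add(-20, Mul(-5, U)))
Mul(47, Function('Y')(F)) = Mul(47, Add(-20, Mul(-5, 1))) = Mul(47, Add(-20, -5)) = Mul(47, -25) = -1175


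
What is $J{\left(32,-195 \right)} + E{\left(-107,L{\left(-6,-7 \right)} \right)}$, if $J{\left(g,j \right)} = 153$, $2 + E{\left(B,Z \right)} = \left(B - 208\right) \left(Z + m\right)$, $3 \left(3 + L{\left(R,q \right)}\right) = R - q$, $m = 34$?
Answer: $-9719$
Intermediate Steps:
$L{\left(R,q \right)} = -3 - \frac{q}{3} + \frac{R}{3}$ ($L{\left(R,q \right)} = -3 + \frac{R - q}{3} = -3 + \left(- \frac{q}{3} + \frac{R}{3}\right) = -3 - \frac{q}{3} + \frac{R}{3}$)
$E{\left(B,Z \right)} = -2 + \left(-208 + B\right) \left(34 + Z\right)$ ($E{\left(B,Z \right)} = -2 + \left(B - 208\right) \left(Z + 34\right) = -2 + \left(-208 + B\right) \left(34 + Z\right)$)
$J{\left(32,-195 \right)} + E{\left(-107,L{\left(-6,-7 \right)} \right)} = 153 - \left(10712 + 315 \left(-3 - - \frac{7}{3} + \frac{1}{3} \left(-6\right)\right)\right) = 153 - \left(10712 + 315 \left(-3 + \frac{7}{3} - 2\right)\right) = 153 - 9872 = -9719$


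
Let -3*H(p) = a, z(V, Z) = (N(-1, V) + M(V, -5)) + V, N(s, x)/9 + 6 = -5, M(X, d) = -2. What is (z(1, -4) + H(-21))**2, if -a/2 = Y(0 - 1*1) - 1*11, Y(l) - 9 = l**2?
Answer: 91204/9 ≈ 10134.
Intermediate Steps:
N(s, x) = -99 (N(s, x) = -54 + 9*(-5) = -54 - 45 = -99)
z(V, Z) = -101 + V (z(V, Z) = (-99 - 2) + V = -101 + V)
Y(l) = 9 + l**2
a = 2 (a = -2*((9 + (0 - 1*1)**2) - 1*11) = -2*((9 + (0 - 1)**2) - 11) = -2*((9 + (-1)**2) - 11) = -2*((9 + 1) - 11) = -2*(10 - 11) = -2*(-1) = 2)
H(p) = -2/3 (H(p) = -1/3*2 = -2/3)
(z(1, -4) + H(-21))**2 = ((-101 + 1) - 2/3)**2 = (-100 - 2/3)**2 = (-302/3)**2 = 91204/9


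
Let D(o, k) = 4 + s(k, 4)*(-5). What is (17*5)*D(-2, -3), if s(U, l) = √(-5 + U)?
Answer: 340 - 850*I*√2 ≈ 340.0 - 1202.1*I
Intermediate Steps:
D(o, k) = 4 - 5*√(-5 + k) (D(o, k) = 4 + √(-5 + k)*(-5) = 4 - 5*√(-5 + k))
(17*5)*D(-2, -3) = (17*5)*(4 - 5*√(-5 - 3)) = 85*(4 - 10*I*√2) = 340 - 850*I*√2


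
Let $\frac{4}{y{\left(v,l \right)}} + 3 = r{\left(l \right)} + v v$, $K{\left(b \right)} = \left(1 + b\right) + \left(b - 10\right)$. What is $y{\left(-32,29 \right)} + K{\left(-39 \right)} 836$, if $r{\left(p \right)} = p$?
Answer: $- \frac{38184298}{525} \approx -72732.0$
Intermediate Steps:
$K{\left(b \right)} = -9 + 2 b$ ($K{\left(b \right)} = \left(1 + b\right) + \left(-10 + b\right) = -9 + 2 b$)
$y{\left(v,l \right)} = \frac{4}{-3 + l + v^{2}}$ ($y{\left(v,l \right)} = \frac{4}{-3 + \left(l + v v\right)} = \frac{4}{-3 + \left(l + v^{2}\right)} = \frac{4}{-3 + l + v^{2}}$)
$y{\left(-32,29 \right)} + K{\left(-39 \right)} 836 = \frac{4}{-3 + 29 + \left(-32\right)^{2}} + \left(-9 + 2 \left(-39\right)\right) 836 = \frac{4}{-3 + 29 + 1024} + \left(-9 - 78\right) 836 = \frac{4}{1050} - 72732 = 4 \cdot \frac{1}{1050} - 72732 = \frac{2}{525} - 72732 = - \frac{38184298}{525}$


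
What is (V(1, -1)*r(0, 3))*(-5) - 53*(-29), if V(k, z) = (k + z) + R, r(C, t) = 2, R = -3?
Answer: 1567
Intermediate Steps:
V(k, z) = -3 + k + z (V(k, z) = (k + z) - 3 = -3 + k + z)
(V(1, -1)*r(0, 3))*(-5) - 53*(-29) = ((-3 + 1 - 1)*2)*(-5) - 53*(-29) = -3*2*(-5) + 1537 = -6*(-5) + 1537 = 30 + 1537 = 1567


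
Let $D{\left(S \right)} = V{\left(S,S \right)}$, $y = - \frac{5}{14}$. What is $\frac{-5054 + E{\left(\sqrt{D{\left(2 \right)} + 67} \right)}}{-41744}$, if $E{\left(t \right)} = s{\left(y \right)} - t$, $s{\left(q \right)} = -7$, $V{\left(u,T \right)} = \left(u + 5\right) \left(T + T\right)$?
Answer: $\frac{5061}{41744} + \frac{\sqrt{95}}{41744} \approx 0.12147$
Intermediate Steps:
$V{\left(u,T \right)} = 2 T \left(5 + u\right)$ ($V{\left(u,T \right)} = \left(5 + u\right) 2 T = 2 T \left(5 + u\right)$)
$y = - \frac{5}{14}$ ($y = \left(-5\right) \frac{1}{14} = - \frac{5}{14} \approx -0.35714$)
$D{\left(S \right)} = 2 S \left(5 + S\right)$
$E{\left(t \right)} = -7 - t$
$\frac{-5054 + E{\left(\sqrt{D{\left(2 \right)} + 67} \right)}}{-41744} = \frac{-5054 - \left(7 + \sqrt{2 \cdot 2 \left(5 + 2\right) + 67}\right)}{-41744} = \left(-5054 - \left(7 + \sqrt{2 \cdot 2 \cdot 7 + 67}\right)\right) \left(- \frac{1}{41744}\right) = \left(-5054 - \left(7 + \sqrt{28 + 67}\right)\right) \left(- \frac{1}{41744}\right) = \left(-5054 - \left(7 + \sqrt{95}\right)\right) \left(- \frac{1}{41744}\right) = \left(-5061 - \sqrt{95}\right) \left(- \frac{1}{41744}\right) = \frac{5061}{41744} + \frac{\sqrt{95}}{41744}$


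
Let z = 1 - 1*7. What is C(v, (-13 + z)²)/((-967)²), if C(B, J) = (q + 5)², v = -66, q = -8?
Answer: 9/935089 ≈ 9.6248e-6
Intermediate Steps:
z = -6 (z = 1 - 7 = -6)
C(B, J) = 9 (C(B, J) = (-8 + 5)² = (-3)² = 9)
C(v, (-13 + z)²)/((-967)²) = 9/((-967)²) = 9/935089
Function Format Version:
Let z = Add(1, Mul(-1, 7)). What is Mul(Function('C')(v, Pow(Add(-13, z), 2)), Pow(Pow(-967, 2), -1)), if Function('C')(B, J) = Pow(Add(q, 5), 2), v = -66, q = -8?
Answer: Rational(9, 935089) ≈ 9.6248e-6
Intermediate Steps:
z = -6 (z = Add(1, -7) = -6)
Function('C')(B, J) = 9 (Function('C')(B, J) = Pow(Add(-8, 5), 2) = Pow(-3, 2) = 9)
Mul(Function('C')(v, Pow(Add(-13, z), 2)), Pow(Pow(-967, 2), -1)) = Mul(9, Pow(Pow(-967, 2), -1)) = Mul(9, Pow(935089, -1)) = Mul(9, Rational(1, 935089)) = Rational(9, 935089)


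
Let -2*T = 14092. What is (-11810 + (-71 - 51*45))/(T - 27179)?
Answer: 14176/34225 ≈ 0.41420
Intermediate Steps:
T = -7046 (T = -½*14092 = -7046)
(-11810 + (-71 - 51*45))/(T - 27179) = (-11810 + (-71 - 51*45))/(-7046 - 27179) = (-11810 + (-71 - 2295))/(-34225) = (-11810 - 2366)*(-1/34225) = -14176*(-1/34225) = 14176/34225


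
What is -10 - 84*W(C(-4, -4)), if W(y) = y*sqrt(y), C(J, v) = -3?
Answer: -10 + 252*I*sqrt(3) ≈ -10.0 + 436.48*I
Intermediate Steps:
W(y) = y**(3/2)
-10 - 84*W(C(-4, -4)) = -10 - (-252)*I*sqrt(3) = -10 + 252*I*sqrt(3)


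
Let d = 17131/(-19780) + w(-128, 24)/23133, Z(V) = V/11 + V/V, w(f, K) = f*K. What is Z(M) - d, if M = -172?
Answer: -189094429/13865780 ≈ -13.637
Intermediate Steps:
w(f, K) = K*f
Z(V) = 1 + V/11 (Z(V) = V*(1/11) + 1 = V/11 + 1 = 1 + V/11)
d = -152351861/152523580 (d = 17131/(-19780) + (24*(-128))/23133 = 17131*(-1/19780) - 3072*1/23133 = -17131/19780 - 1024/7711 = -152351861/152523580 ≈ -0.99887)
Z(M) - d = (1 + (1/11)*(-172)) - 1*(-152351861/152523580) = (1 - 172/11) + 152351861/152523580 = -161/11 + 152351861/152523580 = -189094429/13865780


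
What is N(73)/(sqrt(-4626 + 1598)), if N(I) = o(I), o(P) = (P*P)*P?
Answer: -389017*I*sqrt(757)/1514 ≈ -7069.5*I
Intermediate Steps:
o(P) = P**3 (o(P) = P**2*P = P**3)
N(I) = I**3
N(73)/(sqrt(-4626 + 1598)) = 73**3/(sqrt(-4626 + 1598)) = 389017/(sqrt(-3028)) = 389017/((2*I*sqrt(757))) = 389017*(-I*sqrt(757)/1514) = -389017*I*sqrt(757)/1514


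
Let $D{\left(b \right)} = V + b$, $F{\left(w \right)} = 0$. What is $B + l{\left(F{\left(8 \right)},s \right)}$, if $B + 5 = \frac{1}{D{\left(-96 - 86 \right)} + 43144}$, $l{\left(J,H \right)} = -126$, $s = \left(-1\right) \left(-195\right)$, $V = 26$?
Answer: $- \frac{5631427}{42988} \approx -131.0$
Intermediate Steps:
$s = 195$
$D{\left(b \right)} = 26 + b$
$B = - \frac{214939}{42988}$ ($B = -5 + \frac{1}{\left(26 - 182\right) + 43144} = -5 + \frac{1}{-156 + 43144} = -5 + \frac{1}{42988} = - \frac{214939}{42988} \approx -5.0$)
$B + l{\left(F{\left(8 \right)},s \right)} = - \frac{214939}{42988} - 126 = - \frac{5631427}{42988}$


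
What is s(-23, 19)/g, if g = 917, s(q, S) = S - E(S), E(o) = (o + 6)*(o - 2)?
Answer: -58/131 ≈ -0.44275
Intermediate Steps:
E(o) = (-2 + o)*(6 + o) (E(o) = (6 + o)*(-2 + o) = (-2 + o)*(6 + o))
s(q, S) = 12 - S² - 3*S (s(q, S) = S - (-12 + S² + 4*S) = S + (12 - S² - 4*S) = 12 - S² - 3*S)
s(-23, 19)/g = (12 - 1*19² - 3*19)/917 = (12 - 1*361 - 57)*(1/917) = (12 - 361 - 57)*(1/917) = -406*1/917 = -58/131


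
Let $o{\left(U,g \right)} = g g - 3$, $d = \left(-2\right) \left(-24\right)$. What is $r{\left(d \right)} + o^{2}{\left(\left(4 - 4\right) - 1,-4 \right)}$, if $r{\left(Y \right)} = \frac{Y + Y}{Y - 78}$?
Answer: $\frac{829}{5} \approx 165.8$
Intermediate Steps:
$d = 48$
$o{\left(U,g \right)} = -3 + g^{2}$ ($o{\left(U,g \right)} = g^{2} - 3 = -3 + g^{2}$)
$r{\left(Y \right)} = \frac{2 Y}{-78 + Y}$
$r{\left(d \right)} + o^{2}{\left(\left(4 - 4\right) - 1,-4 \right)} = 2 \cdot 48 \frac{1}{-78 + 48} + \left(-3 + \left(-4\right)^{2}\right)^{2} = 2 \cdot 48 \frac{1}{-30} + \left(-3 + 16\right)^{2} = 2 \cdot 48 \left(- \frac{1}{30}\right) + 13^{2} = - \frac{16}{5} + 169 = \frac{829}{5}$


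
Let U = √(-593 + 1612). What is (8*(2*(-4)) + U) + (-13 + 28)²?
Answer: 161 + √1019 ≈ 192.92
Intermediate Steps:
U = √1019 ≈ 31.922
(8*(2*(-4)) + U) + (-13 + 28)² = (8*(2*(-4)) + √1019) + (-13 + 28)² = (8*(-8) + √1019) + 15² = (-64 + √1019) + 225 = 161 + √1019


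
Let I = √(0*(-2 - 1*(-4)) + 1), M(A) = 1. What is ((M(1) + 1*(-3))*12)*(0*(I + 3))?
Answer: 0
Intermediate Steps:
I = 1 (I = √(0*(-2 + 4) + 1) = √(0*2 + 1) = √(0 + 1) = √1 = 1)
((M(1) + 1*(-3))*12)*(0*(I + 3)) = ((1 + 1*(-3))*12)*(0*(1 + 3)) = ((1 - 3)*12)*(0*4) = -2*12*0 = -24*0 = 0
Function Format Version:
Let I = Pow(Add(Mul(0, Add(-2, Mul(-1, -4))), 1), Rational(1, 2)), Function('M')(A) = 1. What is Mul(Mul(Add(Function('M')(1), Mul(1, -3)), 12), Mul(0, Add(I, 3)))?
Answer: 0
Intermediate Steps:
I = 1 (I = Pow(Add(Mul(0, Add(-2, 4)), 1), Rational(1, 2)) = Pow(Add(Mul(0, 2), 1), Rational(1, 2)) = Pow(Add(0, 1), Rational(1, 2)) = Pow(1, Rational(1, 2)) = 1)
Mul(Mul(Add(Function('M')(1), Mul(1, -3)), 12), Mul(0, Add(I, 3))) = Mul(Mul(Add(1, Mul(1, -3)), 12), Mul(0, Add(1, 3))) = Mul(Mul(Add(1, -3), 12), Mul(0, 4)) = Mul(Mul(-2, 12), 0) = Mul(-24, 0) = 0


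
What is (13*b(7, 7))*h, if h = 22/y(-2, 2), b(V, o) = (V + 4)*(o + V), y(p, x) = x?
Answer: 22022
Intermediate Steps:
b(V, o) = (4 + V)*(V + o)
h = 11 (h = 22/2 = 22*(½) = 11)
(13*b(7, 7))*h = (13*(7² + 4*7 + 4*7 + 7*7))*11 = (13*(49 + 28 + 28 + 49))*11 = (13*154)*11 = 2002*11 = 22022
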